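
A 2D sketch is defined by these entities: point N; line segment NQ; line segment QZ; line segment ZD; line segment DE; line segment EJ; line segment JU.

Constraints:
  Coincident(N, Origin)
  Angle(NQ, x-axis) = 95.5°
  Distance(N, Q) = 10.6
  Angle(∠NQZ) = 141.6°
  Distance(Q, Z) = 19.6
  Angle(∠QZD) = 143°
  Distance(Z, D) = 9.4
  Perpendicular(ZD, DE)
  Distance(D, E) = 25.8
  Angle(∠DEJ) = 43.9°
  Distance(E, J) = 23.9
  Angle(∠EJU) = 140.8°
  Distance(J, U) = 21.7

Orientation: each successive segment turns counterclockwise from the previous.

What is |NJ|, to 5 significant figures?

17.491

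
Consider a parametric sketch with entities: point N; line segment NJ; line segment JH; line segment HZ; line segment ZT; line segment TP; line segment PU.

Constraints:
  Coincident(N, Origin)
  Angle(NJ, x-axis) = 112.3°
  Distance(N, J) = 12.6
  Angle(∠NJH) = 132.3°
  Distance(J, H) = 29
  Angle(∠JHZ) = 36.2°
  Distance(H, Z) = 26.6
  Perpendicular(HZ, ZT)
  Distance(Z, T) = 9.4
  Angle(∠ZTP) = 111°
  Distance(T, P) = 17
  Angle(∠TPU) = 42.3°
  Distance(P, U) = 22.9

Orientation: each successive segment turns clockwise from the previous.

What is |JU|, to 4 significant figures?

22.22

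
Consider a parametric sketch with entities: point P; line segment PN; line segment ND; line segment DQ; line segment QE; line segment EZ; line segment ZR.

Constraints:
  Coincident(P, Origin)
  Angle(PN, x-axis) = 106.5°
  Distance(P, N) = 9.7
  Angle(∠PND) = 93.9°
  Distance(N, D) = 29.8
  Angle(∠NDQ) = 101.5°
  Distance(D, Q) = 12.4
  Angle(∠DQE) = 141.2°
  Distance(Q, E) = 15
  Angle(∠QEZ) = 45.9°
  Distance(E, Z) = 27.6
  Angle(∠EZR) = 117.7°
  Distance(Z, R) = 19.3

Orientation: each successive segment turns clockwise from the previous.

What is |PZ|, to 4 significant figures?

20.12

∠DQE = 141.2° gives QE at -96.90° from the x-axis; with |QE| = 15.0, E = (29.93, -5.731). ∠QEZ = 45.9° gives EZ at 129.0° from the x-axis; with |EZ| = 27.6, Z = (12.56, 15.72). Then |PZ| = |Z − P| = 20.12.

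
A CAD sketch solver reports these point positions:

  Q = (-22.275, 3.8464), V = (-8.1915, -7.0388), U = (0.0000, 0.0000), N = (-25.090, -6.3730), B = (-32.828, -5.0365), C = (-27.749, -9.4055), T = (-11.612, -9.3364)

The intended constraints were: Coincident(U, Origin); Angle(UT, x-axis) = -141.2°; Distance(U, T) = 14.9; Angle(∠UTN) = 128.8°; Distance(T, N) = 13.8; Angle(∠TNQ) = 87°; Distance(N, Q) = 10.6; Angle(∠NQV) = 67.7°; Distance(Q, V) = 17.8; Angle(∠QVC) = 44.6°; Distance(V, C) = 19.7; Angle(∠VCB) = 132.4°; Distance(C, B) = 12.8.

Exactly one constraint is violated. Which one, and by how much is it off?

Distance(C, B) = 12.8 — off by 6.10.

U = (0.00, 0.00) ✓; UT at -141.2° ✓; |UT| = 14.90 ✓; ∠UTN = 128.8° ✓; |TN| = 13.80 ✓; ∠TNQ = 87.00° ✓; |NQ| = 10.60 ✓; ∠NQV = 67.70° ✓; |QV| = 17.80 ✓; ∠QVC = 44.60° ✓; |VC| = 19.70 ✓; ∠VCB = 132.4° ✓; |CB| = 6.700 ✗.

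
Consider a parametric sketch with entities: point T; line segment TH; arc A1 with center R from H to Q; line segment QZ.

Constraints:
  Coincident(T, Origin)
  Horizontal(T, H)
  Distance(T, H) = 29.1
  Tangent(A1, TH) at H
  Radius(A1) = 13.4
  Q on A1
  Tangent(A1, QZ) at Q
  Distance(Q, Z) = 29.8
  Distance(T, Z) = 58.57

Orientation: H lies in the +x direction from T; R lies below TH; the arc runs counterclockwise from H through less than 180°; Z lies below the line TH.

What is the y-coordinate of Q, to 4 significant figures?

-21.86

Checks: |RQ| = 13.40 ✓; ∠(RQ, QZ) = 90.00° ✓; |QZ| = 29.80 ✓; |TZ| = 58.57 ✓.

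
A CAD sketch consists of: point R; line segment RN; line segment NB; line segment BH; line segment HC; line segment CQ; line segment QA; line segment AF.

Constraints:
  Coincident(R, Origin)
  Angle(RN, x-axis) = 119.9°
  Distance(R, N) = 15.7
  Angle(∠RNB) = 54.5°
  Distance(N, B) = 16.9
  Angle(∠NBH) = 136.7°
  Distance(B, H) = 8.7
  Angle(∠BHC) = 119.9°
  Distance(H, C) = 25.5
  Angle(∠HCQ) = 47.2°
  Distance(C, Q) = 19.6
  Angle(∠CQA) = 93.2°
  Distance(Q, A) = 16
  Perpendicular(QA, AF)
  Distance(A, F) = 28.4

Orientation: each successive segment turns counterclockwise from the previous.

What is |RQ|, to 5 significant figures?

3.1911

R is at the origin; RN runs at 119.9° with length 15.7, so N = (-7.8263, 13.610). ∠RNB = 54.5° gives NB at -114.60° from the x-axis; with |NB| = 16.9, B = (-14.861, -1.7558). ∠NBH = 136.7° gives BH at -71.300° from the x-axis; with |BH| = 8.7, H = (-12.072, -9.9965). ∠BHC = 119.9° gives HC at -11.200° from the x-axis; with |HC| = 25.5, C = (12.942, -14.950). ∠HCQ = 47.2° gives CQ at 121.60° from the x-axis; with |CQ| = 19.6, Q = (2.6722, 1.7443). Then |RQ| = |Q − R| = 3.1911.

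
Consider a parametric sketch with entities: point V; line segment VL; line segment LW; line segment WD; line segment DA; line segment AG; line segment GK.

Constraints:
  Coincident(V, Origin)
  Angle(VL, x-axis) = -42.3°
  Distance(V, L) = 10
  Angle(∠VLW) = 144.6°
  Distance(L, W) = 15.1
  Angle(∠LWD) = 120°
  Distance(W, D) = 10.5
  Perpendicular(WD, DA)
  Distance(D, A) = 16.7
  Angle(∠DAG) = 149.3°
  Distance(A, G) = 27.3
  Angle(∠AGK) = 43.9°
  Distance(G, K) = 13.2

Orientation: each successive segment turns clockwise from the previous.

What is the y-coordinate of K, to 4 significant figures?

3.068

∠DAG = 149.3° gives AG at 101.6° from the x-axis; with |AG| = 27.3, G = (-13.88, 10.54). ∠AGK = 43.9° gives GK at -34.50° from the x-axis; with |GK| = 13.2, K = (-3.003, 3.068). So K.y = 3.068.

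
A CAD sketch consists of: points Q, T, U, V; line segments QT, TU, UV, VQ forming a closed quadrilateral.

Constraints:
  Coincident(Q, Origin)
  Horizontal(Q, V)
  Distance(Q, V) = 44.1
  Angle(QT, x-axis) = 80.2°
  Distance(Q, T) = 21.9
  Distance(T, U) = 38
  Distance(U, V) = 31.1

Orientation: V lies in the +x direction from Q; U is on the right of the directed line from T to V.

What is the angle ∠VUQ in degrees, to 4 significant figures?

111.9°

Checks: |TU| = 38.00 ✓; |UV| = 31.10 ✓.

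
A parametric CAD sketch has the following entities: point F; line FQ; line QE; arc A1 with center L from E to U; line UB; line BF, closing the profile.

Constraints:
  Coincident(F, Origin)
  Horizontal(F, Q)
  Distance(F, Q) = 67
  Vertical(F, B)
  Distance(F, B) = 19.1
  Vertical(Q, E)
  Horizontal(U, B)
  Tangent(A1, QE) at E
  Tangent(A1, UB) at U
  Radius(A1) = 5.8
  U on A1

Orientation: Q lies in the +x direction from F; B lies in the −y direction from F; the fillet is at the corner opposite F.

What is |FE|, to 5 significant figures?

68.307

F is at the origin; F and Q share the same y with |FQ| = 67.0 and Q on the +x side, so Q = (67.000, 0.0000). F and B share the same x with |FB| = 19.1 and B on the −y side, so B = (0.0000, -19.100). The virtual corner opposite F is at (67.000, -19.100). The tangent condition forces LE to be normal to QE and A1 meets UB tangentially, so LU is at right angles to UB, with radius 5.8, so the center L sits 5.8 in from both sides at L = (61.200, -13.300). That places the tangent points at E = (67.000, -13.300) on QE and U = (61.200, -19.100) on UB. Then |FE| = |E − F| = 68.307.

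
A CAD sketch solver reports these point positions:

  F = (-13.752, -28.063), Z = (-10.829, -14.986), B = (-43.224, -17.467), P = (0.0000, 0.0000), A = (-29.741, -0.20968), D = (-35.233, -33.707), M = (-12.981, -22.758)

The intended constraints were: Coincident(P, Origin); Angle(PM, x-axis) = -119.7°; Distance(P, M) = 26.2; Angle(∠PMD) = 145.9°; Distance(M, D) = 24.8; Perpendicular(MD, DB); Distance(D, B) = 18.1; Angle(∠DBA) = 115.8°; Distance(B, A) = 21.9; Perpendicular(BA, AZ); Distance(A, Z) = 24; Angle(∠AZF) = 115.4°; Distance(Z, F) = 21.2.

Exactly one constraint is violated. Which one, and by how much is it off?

Distance(Z, F) = 21.2 — off by 7.80.

P = (0.00, 0.00) ✓; PM at -119.7° ✓; |PM| = 26.20 ✓; ∠PMD = 145.9° ✓; |MD| = 24.80 ✓; ∠(MD, DB) = 90.00° ✓; |DB| = 18.10 ✓; ∠DBA = 115.8° ✓; |BA| = 21.90 ✓; ∠(BA, AZ) = 90.00° ✓; |AZ| = 24.00 ✓; ∠AZF = 115.4° ✓; |ZF| = 13.40 ✗.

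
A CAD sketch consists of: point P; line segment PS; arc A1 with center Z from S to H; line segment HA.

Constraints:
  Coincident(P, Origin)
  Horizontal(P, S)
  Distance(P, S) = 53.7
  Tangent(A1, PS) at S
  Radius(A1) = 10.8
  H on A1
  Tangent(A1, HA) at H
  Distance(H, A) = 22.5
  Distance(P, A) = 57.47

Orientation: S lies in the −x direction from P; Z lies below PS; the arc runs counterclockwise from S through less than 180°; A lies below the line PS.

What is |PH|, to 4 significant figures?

64.16

P is at the origin; P and S share the same y with |PS| = 53.7 and S on the −x side, so S = (-53.70, 0.000). A1 meets PS tangentially, so ZS is at right angles to PS, so Z = S + (0, -10.8) = (-53.70, -10.80). Since ZH ⟂ HA (tangency), |ZA| = √(10.8² + 22.5²) = 24.96 regardless of where H sits on A1. So A lies on both circle(P, 57.47) and circle(Z, 24.96); the below-PS intersection is A = (-45.95, -34.52). H is the foot of the tangent from A: H = (-61.50, -18.27).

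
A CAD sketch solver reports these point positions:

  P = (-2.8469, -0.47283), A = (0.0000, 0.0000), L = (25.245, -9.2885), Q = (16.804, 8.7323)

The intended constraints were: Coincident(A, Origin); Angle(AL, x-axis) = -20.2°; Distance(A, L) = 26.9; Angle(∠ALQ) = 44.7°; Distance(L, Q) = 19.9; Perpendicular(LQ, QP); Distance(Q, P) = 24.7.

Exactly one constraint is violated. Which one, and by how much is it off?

Distance(Q, P) = 24.7 — off by 3.00.

A = (0.00, 0.00) ✓; AL at -20.20° ✓; |AL| = 26.90 ✓; ∠ALQ = 44.70° ✓; |LQ| = 19.90 ✓; ∠(LQ, QP) = 90.00° ✓; |QP| = 21.70 ✗.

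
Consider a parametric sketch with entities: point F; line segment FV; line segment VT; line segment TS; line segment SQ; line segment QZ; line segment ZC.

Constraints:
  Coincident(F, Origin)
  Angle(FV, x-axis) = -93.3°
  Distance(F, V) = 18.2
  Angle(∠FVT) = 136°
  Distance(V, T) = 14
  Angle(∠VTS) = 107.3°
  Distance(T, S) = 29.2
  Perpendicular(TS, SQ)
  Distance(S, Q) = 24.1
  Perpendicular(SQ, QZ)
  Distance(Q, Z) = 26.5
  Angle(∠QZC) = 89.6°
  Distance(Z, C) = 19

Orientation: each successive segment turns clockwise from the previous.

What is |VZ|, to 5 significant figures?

12.740

F is at the origin; FV runs at -93.3° with length 18.2, so V = (-1.0477, -18.170). ∠FVT = 136.0° gives VT at -137.30° from the x-axis; with |VT| = 14.0, T = (-11.336, -27.664). ∠VTS = 107.3° gives TS at 150.00° from the x-axis; with |TS| = 29.2, S = (-36.624, -13.064). TS ⟂ SQ, so SQ runs at 60.000°; with |SQ| = 24.1, Q = (-24.574, 7.8072). SQ ⟂ QZ, so QZ runs at -30.000°; with |QZ| = 26.5, Z = (-1.6247, -5.4428). Then |VZ| = |Z − V| = 12.740.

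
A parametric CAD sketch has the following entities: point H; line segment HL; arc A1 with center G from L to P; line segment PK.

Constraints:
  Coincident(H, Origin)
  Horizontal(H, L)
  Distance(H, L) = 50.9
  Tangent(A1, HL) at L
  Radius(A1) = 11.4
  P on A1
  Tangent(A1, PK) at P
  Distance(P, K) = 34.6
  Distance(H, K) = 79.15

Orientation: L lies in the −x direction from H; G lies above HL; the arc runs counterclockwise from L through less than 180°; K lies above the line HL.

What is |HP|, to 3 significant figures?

46.4

Checks: |GP| = 11.40 ✓; ∠(GP, PK) = 90.00° ✓; |PK| = 34.60 ✓; |HK| = 79.15 ✓.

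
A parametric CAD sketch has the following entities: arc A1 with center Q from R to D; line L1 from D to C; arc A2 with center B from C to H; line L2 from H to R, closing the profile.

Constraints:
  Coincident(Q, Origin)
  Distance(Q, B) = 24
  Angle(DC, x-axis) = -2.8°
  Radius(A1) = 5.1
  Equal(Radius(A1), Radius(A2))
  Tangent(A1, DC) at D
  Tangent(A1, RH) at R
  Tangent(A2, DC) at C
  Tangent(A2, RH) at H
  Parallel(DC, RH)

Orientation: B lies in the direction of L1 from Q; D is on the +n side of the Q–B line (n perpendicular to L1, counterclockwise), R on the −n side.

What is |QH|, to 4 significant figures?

24.54

Tangency of A1 to both parallel lines with radius 5.1 puts D and R at Q ± 5.1·n: D = (0.2491, 5.094), R = (-0.2491, -5.094). Equal radii place C and H the same way about B: C = B + 5.1·n = (24.22, 3.922), H = B − 5.1·n = (23.72, -6.266). Then |QH| = |H − Q| = 24.54.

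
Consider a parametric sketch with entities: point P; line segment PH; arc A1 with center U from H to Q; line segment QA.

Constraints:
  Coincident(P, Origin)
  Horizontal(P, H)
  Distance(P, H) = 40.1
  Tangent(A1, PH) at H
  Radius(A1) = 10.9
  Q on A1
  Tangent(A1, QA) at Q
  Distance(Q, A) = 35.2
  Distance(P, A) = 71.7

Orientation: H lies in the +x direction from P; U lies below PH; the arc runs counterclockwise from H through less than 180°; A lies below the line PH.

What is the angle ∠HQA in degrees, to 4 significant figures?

112.9°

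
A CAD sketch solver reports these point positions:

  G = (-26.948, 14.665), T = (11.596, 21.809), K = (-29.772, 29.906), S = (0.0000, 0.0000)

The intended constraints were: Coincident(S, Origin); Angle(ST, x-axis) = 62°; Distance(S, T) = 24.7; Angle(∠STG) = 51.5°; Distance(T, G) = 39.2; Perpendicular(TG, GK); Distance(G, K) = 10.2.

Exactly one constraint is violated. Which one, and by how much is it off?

Distance(G, K) = 10.2 — off by 5.30.

S = (0.00, 0.00) ✓; ST at 62.00° ✓; |ST| = 24.70 ✓; ∠STG = 51.50° ✓; |TG| = 39.20 ✓; ∠(TG, GK) = 90.00° ✓; |GK| = 15.50 ✗.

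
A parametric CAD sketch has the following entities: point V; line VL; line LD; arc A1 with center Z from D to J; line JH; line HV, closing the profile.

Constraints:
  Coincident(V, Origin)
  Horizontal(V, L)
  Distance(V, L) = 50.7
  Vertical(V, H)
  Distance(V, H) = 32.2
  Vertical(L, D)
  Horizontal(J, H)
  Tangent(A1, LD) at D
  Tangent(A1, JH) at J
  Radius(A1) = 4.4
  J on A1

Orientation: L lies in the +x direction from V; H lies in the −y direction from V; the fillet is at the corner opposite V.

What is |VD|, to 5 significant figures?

57.822

V is at the origin; VL is horizontal with |VL| = 50.7 and L on the +x side, so L = (50.700, 0.0000). VH is vertical with |VH| = 32.2 and H on the −y side, so H = (0.0000, -32.200). The virtual corner opposite V is at (50.700, -32.200). A1 meets LD tangentially, so ZD is at right angles to LD and A1 meets JH tangentially, so ZJ is at right angles to JH, with radius 4.4, so the center Z sits 4.4 in from both sides at Z = (46.300, -27.800). That places the tangent points at D = (50.700, -27.800) on LD and J = (46.300, -32.200) on JH. Then |VD| = |D − V| = 57.822.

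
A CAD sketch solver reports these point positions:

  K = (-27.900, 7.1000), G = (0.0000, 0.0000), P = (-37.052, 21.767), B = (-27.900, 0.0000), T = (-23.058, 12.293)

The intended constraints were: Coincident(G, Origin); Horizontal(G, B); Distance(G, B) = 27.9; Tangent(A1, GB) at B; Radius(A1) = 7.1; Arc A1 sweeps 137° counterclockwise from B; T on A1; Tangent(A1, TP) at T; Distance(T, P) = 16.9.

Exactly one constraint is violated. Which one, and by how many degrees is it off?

Tangent(A1, TP) at T — off by 8.90°.

G = (0.00, 0.00) ✓; G.y = 0.00, B.y = 0.00 ✓; |GB| = 27.90 ✓; ∠(KB, BG) = 90.00° ✓; |KB| = 7.100 ✓; bearing(K→T) − bearing(K→B) = 137.0° ✓; |KT| = 7.100 ✓; ∠(KT, TP) = 81.10° ✗; |TP| = 16.90 ✓.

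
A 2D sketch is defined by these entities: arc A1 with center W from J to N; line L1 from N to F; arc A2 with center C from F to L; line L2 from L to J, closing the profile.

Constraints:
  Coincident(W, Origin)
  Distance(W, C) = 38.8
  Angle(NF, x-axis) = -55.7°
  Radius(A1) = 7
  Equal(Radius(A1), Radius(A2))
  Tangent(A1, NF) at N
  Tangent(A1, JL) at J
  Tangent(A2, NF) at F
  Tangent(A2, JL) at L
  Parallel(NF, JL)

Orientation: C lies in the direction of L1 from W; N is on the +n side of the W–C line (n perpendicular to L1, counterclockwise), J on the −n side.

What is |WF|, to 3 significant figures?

39.4

The slot axis is L1's direction at -55.7°, so u = (cos -55.7°, sin -55.7°) = (0.564, -0.826) and n = (−sin -55.7°, cos -55.7°) = (0.826, 0.564). W is at the origin and C lies 38.8 along u from W, so C = 38.8·u = (21.9, -32.1). Tangency of A1 to both parallel lines with radius 7.0 puts N and J at W ± 7.0·n: N = (5.78, 3.94), J = (-5.78, -3.94). Equal radii place F and L the same way about C: F = C + 7.0·n = (27.6, -28.1), L = C − 7.0·n = (16.1, -36.0). Then |WF| = |F − W| = 39.4.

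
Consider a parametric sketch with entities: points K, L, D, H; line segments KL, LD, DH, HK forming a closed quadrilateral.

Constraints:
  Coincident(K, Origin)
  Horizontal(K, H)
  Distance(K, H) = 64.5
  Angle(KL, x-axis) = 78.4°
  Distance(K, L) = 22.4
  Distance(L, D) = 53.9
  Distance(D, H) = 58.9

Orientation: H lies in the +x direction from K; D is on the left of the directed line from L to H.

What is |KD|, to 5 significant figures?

72.652

K is at the origin; KH is horizontal with |KH| = 64.5 and H in +x, so H = (64.5, 0). KL runs at 78.4° with |KL| = 22.4, so L = (4.5041, 21.942). D is determined by |LD| = 53.9 and |DH| = 58.9 together: it lies at the intersection of circle(L, 53.9) and circle(H, 58.9). With |LH| = 63.883, the foot of the radical line on LH is 27.527 from L and the perpendicular offset is √(53.9² − 27.527²) = 46.341. Taking the left-of-LH solution: D = (46.274, 56.009).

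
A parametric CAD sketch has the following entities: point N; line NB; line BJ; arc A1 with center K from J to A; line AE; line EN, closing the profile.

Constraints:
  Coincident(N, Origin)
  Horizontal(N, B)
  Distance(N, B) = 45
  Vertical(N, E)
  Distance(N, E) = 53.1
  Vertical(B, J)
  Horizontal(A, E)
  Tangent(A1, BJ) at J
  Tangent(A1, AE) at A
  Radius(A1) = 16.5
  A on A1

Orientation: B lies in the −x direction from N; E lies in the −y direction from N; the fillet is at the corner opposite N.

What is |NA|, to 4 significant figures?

60.26

N is at the origin; NB is horizontal with |NB| = 45.0 and B on the −x side, so B = (-45.00, 0.000). NE is vertical with |NE| = 53.1 and E on the −y side, so E = (0.000, -53.10). The virtual corner opposite N is at (-45.00, -53.10). Tangency of A1 to BJ means the radius KJ is perpendicular to BJ and tangency of A1 to AE means the radius KA is perpendicular to AE, with radius 16.5, so the center K sits 16.5 in from both sides at K = (-28.50, -36.60). That places the tangent points at J = (-45.00, -36.60) on BJ and A = (-28.50, -53.10) on AE. Then |NA| = |A − N| = 60.26.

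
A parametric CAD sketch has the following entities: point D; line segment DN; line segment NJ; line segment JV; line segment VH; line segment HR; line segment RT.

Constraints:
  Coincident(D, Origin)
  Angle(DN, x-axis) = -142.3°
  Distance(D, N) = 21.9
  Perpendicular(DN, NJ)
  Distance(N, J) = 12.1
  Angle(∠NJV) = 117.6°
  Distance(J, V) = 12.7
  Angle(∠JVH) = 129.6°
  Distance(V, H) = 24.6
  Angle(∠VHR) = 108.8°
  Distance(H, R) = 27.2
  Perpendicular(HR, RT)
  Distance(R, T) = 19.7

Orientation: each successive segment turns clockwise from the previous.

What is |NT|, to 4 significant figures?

21.28

∠VHR = 108.8° gives HR at -56.30° from the x-axis; with |HR| = 27.2, R = (19.44, -8.584). The perpendicularity gives RT at right angles to HR, so RT runs at -146.3°; with |RT| = 19.7, T = (3.055, -19.51). Then |NT| = |T − N| = 21.28.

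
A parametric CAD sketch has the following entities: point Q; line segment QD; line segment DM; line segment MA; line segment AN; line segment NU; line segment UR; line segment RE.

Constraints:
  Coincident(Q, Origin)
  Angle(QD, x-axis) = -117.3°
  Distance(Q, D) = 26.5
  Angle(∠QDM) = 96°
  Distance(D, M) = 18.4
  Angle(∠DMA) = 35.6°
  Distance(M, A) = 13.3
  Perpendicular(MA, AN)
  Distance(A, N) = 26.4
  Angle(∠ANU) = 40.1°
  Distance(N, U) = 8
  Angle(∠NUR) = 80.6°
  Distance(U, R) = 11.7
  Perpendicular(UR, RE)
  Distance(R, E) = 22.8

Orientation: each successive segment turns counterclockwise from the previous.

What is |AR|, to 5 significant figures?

15.125

Q is at the origin; QD runs at -117.3° with length 26.5, so D = (-12.154, -23.548). ∠QDM = 96.0° gives DM at -33.300° from the x-axis; with |DM| = 18.4, M = (3.2246, -33.650). ∠DMA = 35.6° gives MA at 111.10° from the x-axis; with |MA| = 13.3, A = (-1.5633, -21.242). MA ⟂ AN, so AN runs at -158.90°; with |AN| = 26.4, N = (-26.193, -30.746). ∠ANU = 40.1° gives NU at -19.000° from the x-axis; with |NU| = 8.0, U = (-18.629, -33.351). ∠NUR = 80.6° gives UR at 80.400° from the x-axis; with |UR| = 11.7, R = (-16.678, -21.814). Then |AR| = |R − A| = 15.125.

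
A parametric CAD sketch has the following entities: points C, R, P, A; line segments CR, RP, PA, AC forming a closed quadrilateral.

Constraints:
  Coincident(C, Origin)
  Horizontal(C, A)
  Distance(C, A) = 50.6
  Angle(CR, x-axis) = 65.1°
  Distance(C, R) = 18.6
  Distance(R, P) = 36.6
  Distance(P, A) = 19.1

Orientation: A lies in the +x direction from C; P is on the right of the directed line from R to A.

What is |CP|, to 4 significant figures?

34.92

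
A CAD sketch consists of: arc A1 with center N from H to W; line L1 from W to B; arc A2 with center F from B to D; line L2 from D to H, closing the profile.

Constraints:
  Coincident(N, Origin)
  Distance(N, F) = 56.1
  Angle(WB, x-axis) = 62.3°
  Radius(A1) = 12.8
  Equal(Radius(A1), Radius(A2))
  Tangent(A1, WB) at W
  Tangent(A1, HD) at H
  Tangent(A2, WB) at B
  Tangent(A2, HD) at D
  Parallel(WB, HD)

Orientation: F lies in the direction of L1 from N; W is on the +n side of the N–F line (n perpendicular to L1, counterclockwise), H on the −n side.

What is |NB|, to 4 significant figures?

57.54

Tangency of A1 to both parallel lines with radius 12.8 puts W and H at N ± 12.8·n: W = (-11.33, 5.950), H = (11.33, -5.950). Equal radii place B and D the same way about F: B = F + 12.8·n = (14.74, 55.62), D = F − 12.8·n = (37.41, 43.72). Then |NB| = |B − N| = 57.54.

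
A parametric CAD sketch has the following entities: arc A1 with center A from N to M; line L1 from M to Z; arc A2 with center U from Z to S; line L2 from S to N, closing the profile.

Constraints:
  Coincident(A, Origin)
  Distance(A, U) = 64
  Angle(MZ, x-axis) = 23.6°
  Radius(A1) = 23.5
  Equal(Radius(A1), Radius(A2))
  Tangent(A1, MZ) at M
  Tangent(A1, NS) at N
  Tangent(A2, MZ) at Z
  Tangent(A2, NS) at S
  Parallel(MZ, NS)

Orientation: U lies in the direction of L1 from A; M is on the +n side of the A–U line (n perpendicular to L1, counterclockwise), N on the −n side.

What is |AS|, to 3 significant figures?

68.2

The slot axis is L1's direction at 23.6°, so u = (cos 23.6°, sin 23.6°) = (0.916, 0.400) and n = (−sin 23.6°, cos 23.6°) = (-0.400, 0.916). A is at the origin and U lies 64.0 along u from A, so U = 64.0·u = (58.6, 25.6). Tangency of A1 to both parallel lines with radius 23.5 puts M and N at A ± 23.5·n: M = (-9.41, 21.5), N = (9.41, -21.5). Equal radii place Z and S the same way about U: Z = U + 23.5·n = (49.2, 47.2), S = U − 23.5·n = (68.1, 4.09). Then |AS| = |S − A| = 68.2.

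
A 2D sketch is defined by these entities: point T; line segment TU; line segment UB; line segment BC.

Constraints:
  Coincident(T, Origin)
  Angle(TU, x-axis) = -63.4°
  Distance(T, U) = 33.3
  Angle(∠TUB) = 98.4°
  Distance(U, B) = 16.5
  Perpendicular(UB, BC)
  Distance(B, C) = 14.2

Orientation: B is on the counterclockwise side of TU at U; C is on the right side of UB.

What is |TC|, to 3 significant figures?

51.8

T is at the origin; TU runs at -63.4° with length 33.3, so U = 33.3·(cos -63.4°, sin -63.4°) = (14.9, -29.8). ∠TUB = 98.4°, so UB runs at -63.4° + (180° − 98.4°) = 18.2° from the x-axis; with |UB| = 16.5, B = U + 16.5·(cos 18.2°, sin 18.2°) = (30.6, -24.6). UB ⟂ BC; with |BC| = 14.2 on the right of UB, C = B + 14.2·(0.312, -0.950) = (35.0, -38.1). Then |TC| = |C − T| = 51.8.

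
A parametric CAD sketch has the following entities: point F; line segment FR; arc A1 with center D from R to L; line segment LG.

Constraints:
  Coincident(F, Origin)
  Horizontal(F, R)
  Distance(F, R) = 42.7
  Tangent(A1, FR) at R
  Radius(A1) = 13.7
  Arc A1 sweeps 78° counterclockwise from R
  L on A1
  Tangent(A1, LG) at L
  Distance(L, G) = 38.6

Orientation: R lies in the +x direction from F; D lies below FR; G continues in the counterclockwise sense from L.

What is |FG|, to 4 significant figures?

53.06

F is at the origin; FR is horizontal with |FR| = 42.7 and R on the +x side, so R = (42.70, 0.000). Tangency of A1 to FR means the radius DR is perpendicular to FR, so D = R + (0, -13.7) = (42.70, -13.70). On A1, R sits at bearing 90° from D; a 78° counterclockwise sweep puts L at bearing 168°, so L = D + 13.7·(cos 168°, sin 168°) = (29.30, -10.85). Since A1 is tangent to LG there, DL ⟂ LG, so LG runs along (−sin 168°, cos 168°); with |LG| = 38.6, G = (21.27, -48.61). Then |FG| = |G − F| = 53.06.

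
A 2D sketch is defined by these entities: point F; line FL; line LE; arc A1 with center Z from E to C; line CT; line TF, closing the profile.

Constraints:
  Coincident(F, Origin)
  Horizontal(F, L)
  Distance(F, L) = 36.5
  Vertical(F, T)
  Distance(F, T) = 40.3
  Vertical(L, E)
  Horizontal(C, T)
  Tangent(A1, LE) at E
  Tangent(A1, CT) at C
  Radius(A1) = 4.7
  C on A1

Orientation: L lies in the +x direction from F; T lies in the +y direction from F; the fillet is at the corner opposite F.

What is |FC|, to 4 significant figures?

51.34

F is at the origin; FL is horizontal with |FL| = 36.5 and L on the +x side, so L = (36.50, 0.000). F and T share the same x with |FT| = 40.3 and T on the +y side, so T = (0.000, 40.30). The virtual corner opposite F is at (36.50, 40.30). The tangent condition forces ZE to be normal to LE and since A1 is tangent to CT there, ZC ⟂ CT, with radius 4.7, so the center Z sits 4.7 in from both sides at Z = (31.80, 35.60). That places the tangent points at E = (36.50, 35.60) on LE and C = (31.80, 40.30) on CT. Then |FC| = |C − F| = 51.34.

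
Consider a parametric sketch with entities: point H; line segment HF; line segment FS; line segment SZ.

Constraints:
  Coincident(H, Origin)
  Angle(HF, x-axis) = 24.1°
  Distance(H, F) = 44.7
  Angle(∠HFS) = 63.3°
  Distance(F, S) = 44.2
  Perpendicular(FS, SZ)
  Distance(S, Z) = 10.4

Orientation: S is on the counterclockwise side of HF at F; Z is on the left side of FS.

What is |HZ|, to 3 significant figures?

38.1

∠HFS = 63.3°, so FS runs at 24.1° + (180° − 63.3°) = 141° from the x-axis; with |FS| = 44.2, S = F + 44.2·(cos 141°, sin 141°) = (6.55, 46.2). FS is perpendicular to SZ; with |SZ| = 10.4 on the left of FS, Z = S + 10.4·(-0.632, -0.775) = (-0.0220, 38.1). Then |HZ| = |Z − H| = 38.1.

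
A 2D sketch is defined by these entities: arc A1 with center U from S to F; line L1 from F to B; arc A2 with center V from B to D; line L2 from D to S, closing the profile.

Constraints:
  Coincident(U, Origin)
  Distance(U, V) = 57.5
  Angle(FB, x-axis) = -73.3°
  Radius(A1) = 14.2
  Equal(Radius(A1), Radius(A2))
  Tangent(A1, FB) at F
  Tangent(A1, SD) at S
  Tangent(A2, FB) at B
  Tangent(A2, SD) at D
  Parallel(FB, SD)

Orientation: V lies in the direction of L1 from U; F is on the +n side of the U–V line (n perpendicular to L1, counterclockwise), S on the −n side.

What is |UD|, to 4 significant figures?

59.23

The slot axis is L1's direction at -73.3°, so u = (cos -73.3°, sin -73.3°) = (0.2874, -0.9578) and n = (−sin -73.3°, cos -73.3°) = (0.9578, 0.2874). U is at the origin and V lies 57.5 along u from U, so V = 57.5·u = (16.52, -55.07). Tangency of A1 to both parallel lines with radius 14.2 puts F and S at U ± 14.2·n: F = (13.60, 4.081), S = (-13.60, -4.081). Equal radii place B and D the same way about V: B = V + 14.2·n = (30.12, -50.99), D = V − 14.2·n = (2.922, -59.16). Then |UD| = |D − U| = 59.23.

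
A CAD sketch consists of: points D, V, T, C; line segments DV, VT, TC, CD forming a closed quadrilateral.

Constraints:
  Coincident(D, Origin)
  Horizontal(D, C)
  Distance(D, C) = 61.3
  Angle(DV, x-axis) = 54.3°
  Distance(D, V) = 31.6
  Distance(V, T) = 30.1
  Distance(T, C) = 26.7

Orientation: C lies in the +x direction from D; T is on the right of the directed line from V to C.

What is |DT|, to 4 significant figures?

34.60

D is at the origin; DC is horizontal with |DC| = 61.3 and C in +x, so C = (61.3, 0). DV runs at 54.3° with |DV| = 31.6, so V = (18.44, 25.66). T is determined by |VT| = 30.1 and |TC| = 26.7 together: it lies at the intersection of circle(V, 30.1) and circle(C, 26.7). With |VC| = 49.96, the foot of the radical line on VC is 26.91 from V and the perpendicular offset is √(30.1² − 26.91²) = 13.48. Taking the right-of-VC solution: T = (34.60, 0.2686).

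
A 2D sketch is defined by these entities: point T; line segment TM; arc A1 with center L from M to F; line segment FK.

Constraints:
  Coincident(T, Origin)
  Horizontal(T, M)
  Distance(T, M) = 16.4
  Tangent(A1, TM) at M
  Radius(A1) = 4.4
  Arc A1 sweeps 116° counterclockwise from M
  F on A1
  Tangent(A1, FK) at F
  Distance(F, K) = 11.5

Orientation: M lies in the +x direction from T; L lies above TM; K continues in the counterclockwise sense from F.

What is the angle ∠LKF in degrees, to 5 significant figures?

20.937°

T is at the origin; T and M share the same y with |TM| = 16.4 and M on the +x side, so M = (16.400, 0.0000). Tangency of A1 to TM means the radius LM is perpendicular to TM, so L = M + (0, 4.4) = (16.400, 4.4000). On A1, M sits at bearing -90° from L; a 116° counterclockwise sweep puts F at bearing 26°, so F = L + 4.4·(cos 26°, sin 26°) = (20.355, 6.3288). Tangency of A1 to FK means the radius LF is perpendicular to FK, so FK runs along (−sin 26°, cos 26°); with |FK| = 11.5, K = (15.313, 16.665). Then cos ∠LKF = KL·KF / (|KL||KF|), giving 20.937°.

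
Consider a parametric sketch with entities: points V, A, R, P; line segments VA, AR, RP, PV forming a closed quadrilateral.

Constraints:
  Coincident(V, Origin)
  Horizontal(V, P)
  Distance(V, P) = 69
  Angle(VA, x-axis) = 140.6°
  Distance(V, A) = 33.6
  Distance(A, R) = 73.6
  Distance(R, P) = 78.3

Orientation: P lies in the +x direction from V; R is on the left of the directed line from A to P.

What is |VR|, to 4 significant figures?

74.88

Checks: |AR| = 73.60 ✓; |RP| = 78.30 ✓.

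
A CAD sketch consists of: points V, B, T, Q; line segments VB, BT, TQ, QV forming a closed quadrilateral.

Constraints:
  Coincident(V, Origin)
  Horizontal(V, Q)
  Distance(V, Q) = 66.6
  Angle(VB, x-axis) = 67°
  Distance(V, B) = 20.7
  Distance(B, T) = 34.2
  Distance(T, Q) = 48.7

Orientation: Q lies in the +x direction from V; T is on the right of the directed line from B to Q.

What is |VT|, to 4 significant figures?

23.67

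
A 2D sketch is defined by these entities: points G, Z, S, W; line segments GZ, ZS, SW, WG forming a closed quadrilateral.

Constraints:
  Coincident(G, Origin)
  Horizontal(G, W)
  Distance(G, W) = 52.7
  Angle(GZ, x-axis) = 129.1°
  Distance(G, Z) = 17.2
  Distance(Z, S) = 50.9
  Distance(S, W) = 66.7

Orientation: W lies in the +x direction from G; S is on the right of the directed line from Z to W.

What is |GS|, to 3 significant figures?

37.0

G is at the origin; GW is horizontal with |GW| = 52.7 and W in +x, so W = (52.7, 0). GZ runs at 129.1° with |GZ| = 17.2, so Z = (-10.8, 13.3). S is determined by |ZS| = 50.9 and |SW| = 66.7 together: it lies at the intersection of circle(Z, 50.9) and circle(W, 66.7). With |ZW| = 64.9, the foot of the radical line on ZW is 18.2 from Z and the perpendicular offset is √(50.9² − 18.2²) = 47.6. Taking the right-of-ZW solution: S = (-2.85, -36.9).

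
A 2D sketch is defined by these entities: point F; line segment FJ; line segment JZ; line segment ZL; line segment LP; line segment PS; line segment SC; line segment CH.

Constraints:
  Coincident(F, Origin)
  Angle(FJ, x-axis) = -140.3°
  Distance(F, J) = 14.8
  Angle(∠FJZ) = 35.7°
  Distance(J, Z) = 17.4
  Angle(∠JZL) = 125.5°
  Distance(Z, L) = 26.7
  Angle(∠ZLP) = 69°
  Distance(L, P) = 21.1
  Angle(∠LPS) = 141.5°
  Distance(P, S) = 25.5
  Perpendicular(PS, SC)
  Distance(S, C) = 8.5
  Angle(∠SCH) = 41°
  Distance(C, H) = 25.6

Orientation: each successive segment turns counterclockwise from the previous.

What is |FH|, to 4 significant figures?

27.44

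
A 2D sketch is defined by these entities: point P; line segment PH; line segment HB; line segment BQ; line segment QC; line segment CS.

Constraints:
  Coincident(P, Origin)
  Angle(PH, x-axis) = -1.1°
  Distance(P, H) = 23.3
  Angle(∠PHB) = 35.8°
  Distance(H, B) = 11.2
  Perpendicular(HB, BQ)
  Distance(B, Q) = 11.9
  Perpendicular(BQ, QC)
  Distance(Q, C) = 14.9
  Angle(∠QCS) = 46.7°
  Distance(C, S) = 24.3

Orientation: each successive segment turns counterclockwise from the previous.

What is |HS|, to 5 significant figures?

14.197

P is at the origin; PH runs at -1.1° with length 23.3, so H = (23.296, -0.44730). ∠PHB = 35.8° gives HB at 143.10° from the x-axis; with |HB| = 11.2, B = (14.339, 6.2774). HB is perpendicular to BQ, so BQ runs at -126.90°; with |BQ| = 11.9, Q = (7.1942, -3.2388). BQ is perpendicular to QC, so QC runs at -36.900°; with |QC| = 14.9, C = (19.110, -12.185). ∠QCS = 46.7° gives CS at 96.400° from the x-axis; with |CS| = 24.3, S = (16.401, 11.963). Then |HS| = |S − H| = 14.197.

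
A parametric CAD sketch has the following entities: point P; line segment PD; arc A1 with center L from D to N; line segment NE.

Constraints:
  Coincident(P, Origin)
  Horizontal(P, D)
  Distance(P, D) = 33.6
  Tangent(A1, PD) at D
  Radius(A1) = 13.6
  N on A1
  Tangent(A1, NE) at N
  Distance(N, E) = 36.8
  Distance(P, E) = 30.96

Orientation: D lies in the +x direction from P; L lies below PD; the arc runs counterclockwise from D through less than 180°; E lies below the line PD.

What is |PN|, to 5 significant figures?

24.113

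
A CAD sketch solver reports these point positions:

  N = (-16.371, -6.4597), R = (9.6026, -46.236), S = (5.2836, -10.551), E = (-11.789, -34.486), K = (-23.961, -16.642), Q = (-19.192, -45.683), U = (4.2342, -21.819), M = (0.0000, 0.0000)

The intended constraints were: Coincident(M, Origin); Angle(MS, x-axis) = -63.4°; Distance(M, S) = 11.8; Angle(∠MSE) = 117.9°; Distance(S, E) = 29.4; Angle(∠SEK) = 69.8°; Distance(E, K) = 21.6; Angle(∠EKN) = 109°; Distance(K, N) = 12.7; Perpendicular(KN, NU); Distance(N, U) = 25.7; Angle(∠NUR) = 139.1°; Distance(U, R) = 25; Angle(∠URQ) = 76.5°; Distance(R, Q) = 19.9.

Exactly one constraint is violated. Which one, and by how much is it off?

Distance(R, Q) = 19.9 — off by 8.90.

M = (0.00, 0.00) ✓; MS at -63.40° ✓; |MS| = 11.80 ✓; ∠MSE = 117.9° ✓; |SE| = 29.40 ✓; ∠SEK = 69.80° ✓; |EK| = 21.60 ✓; ∠EKN = 109.0° ✓; |KN| = 12.70 ✓; ∠(KN, NU) = 90.00° ✓; |NU| = 25.70 ✓; ∠NUR = 139.1° ✓; |UR| = 25.00 ✓; ∠URQ = 76.50° ✓; |RQ| = 28.80 ✗.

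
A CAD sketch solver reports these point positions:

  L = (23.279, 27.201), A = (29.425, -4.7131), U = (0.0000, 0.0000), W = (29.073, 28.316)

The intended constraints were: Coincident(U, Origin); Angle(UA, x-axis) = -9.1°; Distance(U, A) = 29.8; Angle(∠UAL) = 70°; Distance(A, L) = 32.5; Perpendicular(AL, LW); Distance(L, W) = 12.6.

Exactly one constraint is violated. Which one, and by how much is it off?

Distance(L, W) = 12.6 — off by 6.70.

U = (0.00, 0.00) ✓; UA at -9.100° ✓; |UA| = 29.80 ✓; ∠UAL = 70.00° ✓; |AL| = 32.50 ✓; ∠(AL, LW) = 90.01° ✓; |LW| = 5.900 ✗.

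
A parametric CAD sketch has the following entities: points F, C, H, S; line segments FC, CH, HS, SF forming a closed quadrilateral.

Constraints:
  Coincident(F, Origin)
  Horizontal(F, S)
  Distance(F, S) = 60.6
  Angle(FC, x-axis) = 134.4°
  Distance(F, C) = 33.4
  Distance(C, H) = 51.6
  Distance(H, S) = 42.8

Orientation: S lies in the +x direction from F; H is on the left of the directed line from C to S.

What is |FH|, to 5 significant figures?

39.530

Checks: F.y = 0.00, S.y = 0.00 ✓; |CH| = 51.60 ✓; |HS| = 42.80 ✓.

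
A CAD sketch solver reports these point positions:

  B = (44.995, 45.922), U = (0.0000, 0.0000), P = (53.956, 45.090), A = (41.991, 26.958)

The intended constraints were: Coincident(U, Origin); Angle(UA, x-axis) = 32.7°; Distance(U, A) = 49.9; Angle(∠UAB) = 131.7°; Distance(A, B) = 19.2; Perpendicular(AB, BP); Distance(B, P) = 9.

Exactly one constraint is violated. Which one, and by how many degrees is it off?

Perpendicular(AB, BP) — off by 3.70°.

U = (0.00, 0.00) ✓; UA at 32.70° ✓; |UA| = 49.90 ✓; ∠UAB = 131.7° ✓; |AB| = 19.20 ✓; ∠(AB, BP) = 86.30° ✗; |BP| = 9.000 ✓.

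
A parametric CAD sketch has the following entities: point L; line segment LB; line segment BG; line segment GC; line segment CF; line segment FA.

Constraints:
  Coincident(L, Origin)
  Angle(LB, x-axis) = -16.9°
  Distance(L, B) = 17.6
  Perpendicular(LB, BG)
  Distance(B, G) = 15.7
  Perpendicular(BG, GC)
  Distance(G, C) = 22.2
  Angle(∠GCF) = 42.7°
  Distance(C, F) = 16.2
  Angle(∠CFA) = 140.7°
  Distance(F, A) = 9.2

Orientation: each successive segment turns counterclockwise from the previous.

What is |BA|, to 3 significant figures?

4.31

∠GCF = 42.7° gives CF at -59.6° from the x-axis; with |CF| = 16.2, F = (8.36, 2.39). ∠CFA = 140.7° gives FA at -20.3° from the x-axis; with |FA| = 9.2, A = (17.0, -0.805). Then |BA| = |A − B| = 4.31.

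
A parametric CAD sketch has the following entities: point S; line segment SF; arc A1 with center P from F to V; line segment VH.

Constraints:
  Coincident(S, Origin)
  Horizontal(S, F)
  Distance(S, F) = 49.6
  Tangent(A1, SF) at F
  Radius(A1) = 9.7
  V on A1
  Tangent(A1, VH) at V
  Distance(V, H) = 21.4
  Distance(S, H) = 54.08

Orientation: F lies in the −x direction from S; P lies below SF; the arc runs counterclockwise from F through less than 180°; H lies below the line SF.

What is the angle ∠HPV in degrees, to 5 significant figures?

65.617°

Checks: S.y = 0.00, F.y = 0.00 ✓; |PV| = 9.700 ✓; ∠(PV, VH) = 90.00° ✓; |VH| = 21.40 ✓; |SH| = 54.08 ✓.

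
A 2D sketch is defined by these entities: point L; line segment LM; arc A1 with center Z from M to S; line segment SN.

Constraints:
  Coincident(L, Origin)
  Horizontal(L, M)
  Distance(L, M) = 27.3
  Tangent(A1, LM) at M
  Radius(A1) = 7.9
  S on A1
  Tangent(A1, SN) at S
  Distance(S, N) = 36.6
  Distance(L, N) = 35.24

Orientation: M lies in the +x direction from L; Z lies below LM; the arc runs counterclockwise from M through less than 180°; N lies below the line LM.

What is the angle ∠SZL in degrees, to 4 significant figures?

14.87°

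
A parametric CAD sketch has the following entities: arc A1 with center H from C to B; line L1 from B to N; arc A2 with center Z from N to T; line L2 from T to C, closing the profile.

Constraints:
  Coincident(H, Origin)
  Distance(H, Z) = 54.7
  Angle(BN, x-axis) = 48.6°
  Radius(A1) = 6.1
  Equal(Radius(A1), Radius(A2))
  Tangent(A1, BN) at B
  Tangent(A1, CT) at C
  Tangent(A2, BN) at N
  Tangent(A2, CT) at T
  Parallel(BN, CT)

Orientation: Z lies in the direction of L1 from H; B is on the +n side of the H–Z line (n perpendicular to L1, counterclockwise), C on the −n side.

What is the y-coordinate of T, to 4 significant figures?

37.00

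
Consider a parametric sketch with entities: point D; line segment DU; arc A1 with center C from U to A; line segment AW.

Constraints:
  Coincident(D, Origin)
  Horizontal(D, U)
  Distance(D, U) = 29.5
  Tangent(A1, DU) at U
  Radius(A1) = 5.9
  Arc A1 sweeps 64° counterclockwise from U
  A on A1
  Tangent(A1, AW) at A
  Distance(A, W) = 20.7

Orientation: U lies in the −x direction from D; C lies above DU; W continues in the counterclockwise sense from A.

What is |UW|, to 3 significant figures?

26.2

On A1, U sits at bearing -90° from C; a 64° counterclockwise sweep puts A at bearing -26°, so A = C + 5.9·(cos -26°, sin -26°) = (-24.2, 3.31). Since A1 is tangent to AW there, CA ⟂ AW, so AW runs along (−sin -26°, cos -26°); with |AW| = 20.7, W = (-15.1, 21.9). Then |UW| = |W − U| = 26.2.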